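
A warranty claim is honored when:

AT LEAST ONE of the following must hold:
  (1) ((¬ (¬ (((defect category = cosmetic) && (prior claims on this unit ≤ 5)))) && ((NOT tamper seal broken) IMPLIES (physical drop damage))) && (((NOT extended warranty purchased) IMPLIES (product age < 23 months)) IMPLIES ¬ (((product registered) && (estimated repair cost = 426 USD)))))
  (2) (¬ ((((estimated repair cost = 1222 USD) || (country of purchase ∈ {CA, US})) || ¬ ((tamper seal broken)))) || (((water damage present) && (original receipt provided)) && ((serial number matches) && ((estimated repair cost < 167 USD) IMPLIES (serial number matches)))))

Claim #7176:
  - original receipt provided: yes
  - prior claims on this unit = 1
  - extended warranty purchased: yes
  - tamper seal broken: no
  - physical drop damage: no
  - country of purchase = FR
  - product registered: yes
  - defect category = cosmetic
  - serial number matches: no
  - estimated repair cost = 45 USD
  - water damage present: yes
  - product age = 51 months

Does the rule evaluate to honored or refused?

Refused

Atomic conditions:
  defect category = cosmetic: cosmetic == cosmetic is true
  prior claims on this unit ≤ 5: 1 ≤ 5 is true
  NOT tamper seal broken: no → true
  physical drop damage: no → false
  NOT extended warranty purchased: yes → false
  product age < 23 months: 51 < 23 is false
  product registered: yes → true
  estimated repair cost = 426 USD: 45 == 426 is false
  estimated repair cost = 1222 USD: 45 == 1222 is false
  country of purchase ∈ {CA, US}: FR is not in the set → false
  tamper seal broken: no → false
  water damage present: yes → true
  original receipt provided: yes → true
  serial number matches: no → false
  estimated repair cost < 167 USD: 45 < 167 is true
Combine:
[1.1.1.1.1] true AND true = true
[1.1.1.1] NOT true = false
[1.1.1] NOT false = true
[1.1.2] true → false = false
[1.1] true AND false = false
[1.2.1] false → false (antecedent false ⇒ implication holds) = true
[1.2.2.1] true AND false = false
[1.2.2] NOT false = true
[1.2] true → true = true
[1] false AND true = false
[2.1.1.1] false OR false = false
[2.1.1.2] NOT false = true
[2.1.1] false OR true = true
[2.1] NOT true = false
[2.2.1] true AND true = true
[2.2.2.2] true → false = false
[2.2.2] false AND false = false
[2.2] true AND false = false
[2] false OR false = false
[root] false OR false = false
Overall: false → refused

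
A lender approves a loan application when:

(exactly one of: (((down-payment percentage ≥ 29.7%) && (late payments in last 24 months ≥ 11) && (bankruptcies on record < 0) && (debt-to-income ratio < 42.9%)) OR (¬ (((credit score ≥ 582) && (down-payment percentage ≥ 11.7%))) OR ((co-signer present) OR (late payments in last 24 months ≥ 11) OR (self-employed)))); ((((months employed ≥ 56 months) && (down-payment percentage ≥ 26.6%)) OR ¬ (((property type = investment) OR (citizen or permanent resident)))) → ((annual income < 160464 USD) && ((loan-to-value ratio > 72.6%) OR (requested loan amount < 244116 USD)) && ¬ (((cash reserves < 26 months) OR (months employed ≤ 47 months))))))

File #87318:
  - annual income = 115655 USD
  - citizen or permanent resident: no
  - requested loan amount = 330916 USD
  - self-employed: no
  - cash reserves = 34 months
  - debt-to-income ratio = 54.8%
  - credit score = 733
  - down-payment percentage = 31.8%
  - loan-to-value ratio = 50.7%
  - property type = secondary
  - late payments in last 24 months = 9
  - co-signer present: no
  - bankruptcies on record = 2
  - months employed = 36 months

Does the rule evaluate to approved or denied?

Atomic conditions:
  down-payment percentage ≥ 29.7%: 31.8 ≥ 29.7 is true
  late payments in last 24 months ≥ 11: 9 ≥ 11 is false
  bankruptcies on record < 0: 2 < 0 is false
  debt-to-income ratio < 42.9%: 54.8 < 42.9 is false
  credit score ≥ 582: 733 ≥ 582 is true
  down-payment percentage ≥ 11.7%: 31.8 ≥ 11.7 is true
  co-signer present: no → false
  self-employed: no → false
  months employed ≥ 56 months: 36 ≥ 56 is false
  down-payment percentage ≥ 26.6%: 31.8 ≥ 26.6 is true
  property type = investment: secondary == investment is false
  citizen or permanent resident: no → false
  annual income < 160464 USD: 115655 < 160464 is true
  loan-to-value ratio > 72.6%: 50.7 > 72.6 is false
  requested loan amount < 244116 USD: 330916 < 244116 is false
  cash reserves < 26 months: 34 < 26 is false
  months employed ≤ 47 months: 36 ≤ 47 is true
Combine:
[1.1] true AND false AND false AND false = false
[1.2.1.1] true AND true = true
[1.2.1] NOT true = false
[1.2.2] false OR false OR false = false
[1.2] false OR false = false
[1] false OR false = false
[2.1.1] false AND true = false
[2.1.2.1] false OR false = false
[2.1.2] NOT false = true
[2.1] false OR true = true
[2.2.2] false OR false = false
[2.2.3.1] false OR true = true
[2.2.3] NOT true = false
[2.2] true AND false AND false = false
[2] true → false = false
[root] exactly-one(false, false) = false
Overall: false → denied

Denied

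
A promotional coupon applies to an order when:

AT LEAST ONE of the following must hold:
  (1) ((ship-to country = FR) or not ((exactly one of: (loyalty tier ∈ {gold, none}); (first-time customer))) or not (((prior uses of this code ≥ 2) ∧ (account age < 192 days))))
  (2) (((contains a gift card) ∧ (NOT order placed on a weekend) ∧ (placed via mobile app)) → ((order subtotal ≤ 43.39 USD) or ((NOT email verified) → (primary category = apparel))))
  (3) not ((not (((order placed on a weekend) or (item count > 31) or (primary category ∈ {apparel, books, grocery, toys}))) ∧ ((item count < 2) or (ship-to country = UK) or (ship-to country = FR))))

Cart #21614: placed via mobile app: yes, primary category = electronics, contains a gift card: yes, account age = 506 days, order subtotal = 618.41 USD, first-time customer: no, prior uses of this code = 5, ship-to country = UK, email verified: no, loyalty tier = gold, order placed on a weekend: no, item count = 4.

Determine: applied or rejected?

Atomic conditions:
  ship-to country = FR: UK == FR is false
  loyalty tier ∈ {gold, none}: gold is in the set → true
  first-time customer: no → false
  prior uses of this code ≥ 2: 5 ≥ 2 is true
  account age < 192 days: 506 < 192 is false
  contains a gift card: yes → true
  NOT order placed on a weekend: no → true
  placed via mobile app: yes → true
  order subtotal ≤ 43.39 USD: 618.41 ≤ 43.39 is false
  NOT email verified: no → true
  primary category = apparel: electronics == apparel is false
  order placed on a weekend: no → false
  item count > 31: 4 > 31 is false
  primary category ∈ {apparel, books, grocery, toys}: electronics is not in the set → false
  item count < 2: 4 < 2 is false
  ship-to country = UK: UK == UK is true
Combine:
[1.2.1] exactly-one(true, false) = true
[1.2] NOT true = false
[1.3.1] true AND false = false
[1.3] NOT false = true
[1] false OR false OR true = true
[2.1] true AND true AND true = true
[2.2.2] true → false = false
[2.2] false OR false = false
[2] true → false = false
[3.1.1.1] false OR false OR false = false
[3.1.1] NOT false = true
[3.1.2] false OR true OR false = true
[3.1] true AND true = true
[3] NOT true = false
[root] true OR false OR false = true
Overall: true → applied

Applied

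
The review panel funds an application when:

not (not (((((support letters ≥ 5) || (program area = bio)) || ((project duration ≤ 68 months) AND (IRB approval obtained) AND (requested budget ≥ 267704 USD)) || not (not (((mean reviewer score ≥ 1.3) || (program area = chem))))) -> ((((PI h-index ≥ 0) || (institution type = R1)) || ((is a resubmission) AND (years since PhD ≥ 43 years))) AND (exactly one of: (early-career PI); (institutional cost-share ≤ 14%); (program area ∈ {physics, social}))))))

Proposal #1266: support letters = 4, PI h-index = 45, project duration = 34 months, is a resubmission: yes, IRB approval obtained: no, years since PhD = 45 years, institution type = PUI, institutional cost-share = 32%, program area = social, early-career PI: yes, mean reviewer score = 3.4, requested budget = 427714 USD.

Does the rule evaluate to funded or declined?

Declined

Atomic conditions:
  support letters ≥ 5: 4 ≥ 5 is false
  program area = bio: social == bio is false
  project duration ≤ 68 months: 34 ≤ 68 is true
  IRB approval obtained: no → false
  requested budget ≥ 267704 USD: 427714 ≥ 267704 is true
  mean reviewer score ≥ 1.3: 3.4 ≥ 1.3 is true
  program area = chem: social == chem is false
  PI h-index ≥ 0: 45 ≥ 0 is true
  institution type = R1: PUI == R1 is false
  is a resubmission: yes → true
  years since PhD ≥ 43 years: 45 ≥ 43 is true
  early-career PI: yes → true
  institutional cost-share ≤ 14%: 32 ≤ 14 is false
  program area ∈ {physics, social}: social is in the set → true
Combine:
[1.1.1.1] false OR false = false
[1.1.1.2] true AND false AND true = false
[1.1.1.3.1.1] true OR false = true
[1.1.1.3.1] NOT true = false
[1.1.1.3] NOT false = true
[1.1.1] false OR false OR true = true
[1.1.2.1.1] true OR false = true
[1.1.2.1.2] true AND true = true
[1.1.2.1] true OR true = true
[1.1.2.2] exactly-one(true, false, true) = false
[1.1.2] true AND false = false
[1.1] true → false = false
[1] NOT false = true
[root] NOT true = false
Overall: false → declined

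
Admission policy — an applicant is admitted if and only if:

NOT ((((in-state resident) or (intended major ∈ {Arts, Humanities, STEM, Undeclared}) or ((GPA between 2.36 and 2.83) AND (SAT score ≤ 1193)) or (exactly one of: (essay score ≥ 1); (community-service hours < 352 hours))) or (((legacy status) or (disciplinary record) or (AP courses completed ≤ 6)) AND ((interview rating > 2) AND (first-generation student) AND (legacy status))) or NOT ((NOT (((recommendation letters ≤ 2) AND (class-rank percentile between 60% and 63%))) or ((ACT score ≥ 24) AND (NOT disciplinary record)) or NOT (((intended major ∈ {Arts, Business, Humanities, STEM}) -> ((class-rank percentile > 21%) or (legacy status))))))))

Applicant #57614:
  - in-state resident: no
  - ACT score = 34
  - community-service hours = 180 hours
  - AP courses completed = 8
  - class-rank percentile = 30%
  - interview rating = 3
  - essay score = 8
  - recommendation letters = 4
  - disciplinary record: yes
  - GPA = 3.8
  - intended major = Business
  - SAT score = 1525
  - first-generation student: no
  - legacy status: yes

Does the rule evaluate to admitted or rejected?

Atomic conditions:
  in-state resident: no → false
  intended major ∈ {Arts, Humanities, STEM, Undeclared}: Business is not in the set → false
  GPA between 2.36 and 2.83: 3.8 in [2.36, 2.83] is false
  SAT score ≤ 1193: 1525 ≤ 1193 is false
  essay score ≥ 1: 8 ≥ 1 is true
  community-service hours < 352 hours: 180 < 352 is true
  legacy status: yes → true
  disciplinary record: yes → true
  AP courses completed ≤ 6: 8 ≤ 6 is false
  interview rating > 2: 3 > 2 is true
  first-generation student: no → false
  recommendation letters ≤ 2: 4 ≤ 2 is false
  class-rank percentile between 60% and 63%: 30 in [60, 63] is false
  ACT score ≥ 24: 34 ≥ 24 is true
  NOT disciplinary record: yes → false
  intended major ∈ {Arts, Business, Humanities, STEM}: Business is in the set → true
  class-rank percentile > 21%: 30 > 21 is true
Combine:
[1.1.3] false AND false = false
[1.1.4] exactly-one(true, true) = false
[1.1] false OR false OR false OR false = false
[1.2.1] true OR true OR false = true
[1.2.2] true AND false AND true = false
[1.2] true AND false = false
[1.3.1.1.1] false AND false = false
[1.3.1.1] NOT false = true
[1.3.1.2] true AND false = false
[1.3.1.3.1.2] true OR true = true
[1.3.1.3.1] true → true = true
[1.3.1.3] NOT true = false
[1.3.1] true OR false OR false = true
[1.3] NOT true = false
[1] false OR false OR false = false
[root] NOT false = true
Overall: true → admitted

Admitted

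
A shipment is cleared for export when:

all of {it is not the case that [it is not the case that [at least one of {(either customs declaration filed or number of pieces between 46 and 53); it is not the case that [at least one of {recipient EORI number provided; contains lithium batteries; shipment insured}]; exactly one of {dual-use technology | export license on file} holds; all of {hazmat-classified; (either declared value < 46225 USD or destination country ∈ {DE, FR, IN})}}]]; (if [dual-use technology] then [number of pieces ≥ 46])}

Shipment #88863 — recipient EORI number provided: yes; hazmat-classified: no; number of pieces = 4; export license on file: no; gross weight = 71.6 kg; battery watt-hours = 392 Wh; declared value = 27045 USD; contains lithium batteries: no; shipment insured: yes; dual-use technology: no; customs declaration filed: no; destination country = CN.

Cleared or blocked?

Atomic conditions:
  customs declaration filed: no → false
  number of pieces between 46 and 53: 4 in [46, 53] is false
  recipient EORI number provided: yes → true
  contains lithium batteries: no → false
  shipment insured: yes → true
  dual-use technology: no → false
  export license on file: no → false
  hazmat-classified: no → false
  declared value < 46225 USD: 27045 < 46225 is true
  destination country ∈ {DE, FR, IN}: CN is not in the set → false
  number of pieces ≥ 46: 4 ≥ 46 is false
Combine:
[1.1.1.1] false OR false = false
[1.1.1.2.1] true OR false OR true = true
[1.1.1.2] NOT true = false
[1.1.1.3] exactly-one(false, false) = false
[1.1.1.4.2] true OR false = true
[1.1.1.4] false AND true = false
[1.1.1] false OR false OR false OR false = false
[1.1] NOT false = true
[1] NOT true = false
[2] false → false (antecedent false ⇒ implication holds) = true
[root] false AND true = false
Overall: false → blocked

Blocked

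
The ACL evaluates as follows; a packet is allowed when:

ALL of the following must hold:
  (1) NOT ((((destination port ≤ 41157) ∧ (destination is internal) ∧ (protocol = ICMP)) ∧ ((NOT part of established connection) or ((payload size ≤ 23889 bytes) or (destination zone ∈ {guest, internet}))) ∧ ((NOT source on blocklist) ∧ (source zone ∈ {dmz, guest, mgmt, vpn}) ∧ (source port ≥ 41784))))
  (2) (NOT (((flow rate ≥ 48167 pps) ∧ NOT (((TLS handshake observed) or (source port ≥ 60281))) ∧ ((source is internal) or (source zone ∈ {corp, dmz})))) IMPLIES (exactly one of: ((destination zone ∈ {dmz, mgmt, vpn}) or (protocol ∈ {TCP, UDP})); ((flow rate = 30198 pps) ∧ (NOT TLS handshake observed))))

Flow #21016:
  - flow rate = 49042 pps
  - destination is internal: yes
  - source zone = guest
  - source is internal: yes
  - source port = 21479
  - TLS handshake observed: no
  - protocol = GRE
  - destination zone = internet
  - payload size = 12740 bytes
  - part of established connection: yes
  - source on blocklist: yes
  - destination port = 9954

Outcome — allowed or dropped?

Atomic conditions:
  destination port ≤ 41157: 9954 ≤ 41157 is true
  destination is internal: yes → true
  protocol = ICMP: GRE == ICMP is false
  NOT part of established connection: yes → false
  payload size ≤ 23889 bytes: 12740 ≤ 23889 is true
  destination zone ∈ {guest, internet}: internet is in the set → true
  NOT source on blocklist: yes → false
  source zone ∈ {dmz, guest, mgmt, vpn}: guest is in the set → true
  source port ≥ 41784: 21479 ≥ 41784 is false
  flow rate ≥ 48167 pps: 49042 ≥ 48167 is true
  TLS handshake observed: no → false
  source port ≥ 60281: 21479 ≥ 60281 is false
  source is internal: yes → true
  source zone ∈ {corp, dmz}: guest is not in the set → false
  destination zone ∈ {dmz, mgmt, vpn}: internet is not in the set → false
  protocol ∈ {TCP, UDP}: GRE is not in the set → false
  flow rate = 30198 pps: 49042 == 30198 is false
  NOT TLS handshake observed: no → true
Combine:
[1.1.1] true AND true AND false = false
[1.1.2.2] true OR true = true
[1.1.2] false OR true = true
[1.1.3] false AND true AND false = false
[1.1] false AND true AND false = false
[1] NOT false = true
[2.1.1.2.1] false OR false = false
[2.1.1.2] NOT false = true
[2.1.1.3] true OR false = true
[2.1.1] true AND true AND true = true
[2.1] NOT true = false
[2.2.1] false OR false = false
[2.2.2] false AND true = false
[2.2] exactly-one(false, false) = false
[2] false → false (antecedent false ⇒ implication holds) = true
[root] true AND true = true
Overall: true → allowed

Allowed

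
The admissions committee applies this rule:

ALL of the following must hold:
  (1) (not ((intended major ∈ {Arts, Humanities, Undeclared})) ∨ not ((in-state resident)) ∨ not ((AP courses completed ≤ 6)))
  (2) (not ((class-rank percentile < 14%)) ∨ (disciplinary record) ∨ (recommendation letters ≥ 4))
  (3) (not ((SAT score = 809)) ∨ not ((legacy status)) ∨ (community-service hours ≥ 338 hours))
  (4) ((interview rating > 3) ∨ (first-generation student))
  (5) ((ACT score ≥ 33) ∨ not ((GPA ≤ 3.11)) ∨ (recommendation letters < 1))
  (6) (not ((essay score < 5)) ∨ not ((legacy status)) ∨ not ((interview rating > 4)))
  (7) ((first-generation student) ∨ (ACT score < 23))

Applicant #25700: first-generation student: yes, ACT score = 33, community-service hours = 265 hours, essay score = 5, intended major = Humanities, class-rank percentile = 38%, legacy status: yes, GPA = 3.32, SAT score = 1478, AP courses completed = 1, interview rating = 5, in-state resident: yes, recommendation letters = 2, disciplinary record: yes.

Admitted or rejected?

Atomic conditions:
  intended major ∈ {Arts, Humanities, Undeclared}: Humanities is in the set → true
  in-state resident: yes → true
  AP courses completed ≤ 6: 1 ≤ 6 is true
  class-rank percentile < 14%: 38 < 14 is false
  disciplinary record: yes → true
  recommendation letters ≥ 4: 2 ≥ 4 is false
  SAT score = 809: 1478 == 809 is false
  legacy status: yes → true
  community-service hours ≥ 338 hours: 265 ≥ 338 is false
  interview rating > 3: 5 > 3 is true
  first-generation student: yes → true
  ACT score ≥ 33: 33 ≥ 33 is true
  GPA ≤ 3.11: 3.32 ≤ 3.11 is false
  recommendation letters < 1: 2 < 1 is false
  essay score < 5: 5 < 5 is false
  interview rating > 4: 5 > 4 is true
  ACT score < 23: 33 < 23 is false
Combine:
[1.1] NOT true = false
[1.2] NOT true = false
[1.3] NOT true = false
[1] false OR false OR false = false
[2.1] NOT false = true
[2] true OR true OR false = true
[3.1] NOT false = true
[3.2] NOT true = false
[3] true OR false OR false = true
[4] true OR true = true
[5.2] NOT false = true
[5] true OR true OR false = true
[6.1] NOT false = true
[6.2] NOT true = false
[6.3] NOT true = false
[6] true OR false OR false = true
[7] true OR false = true
[root] false AND true AND true AND true AND true AND true AND true = false
Overall: false → rejected

Rejected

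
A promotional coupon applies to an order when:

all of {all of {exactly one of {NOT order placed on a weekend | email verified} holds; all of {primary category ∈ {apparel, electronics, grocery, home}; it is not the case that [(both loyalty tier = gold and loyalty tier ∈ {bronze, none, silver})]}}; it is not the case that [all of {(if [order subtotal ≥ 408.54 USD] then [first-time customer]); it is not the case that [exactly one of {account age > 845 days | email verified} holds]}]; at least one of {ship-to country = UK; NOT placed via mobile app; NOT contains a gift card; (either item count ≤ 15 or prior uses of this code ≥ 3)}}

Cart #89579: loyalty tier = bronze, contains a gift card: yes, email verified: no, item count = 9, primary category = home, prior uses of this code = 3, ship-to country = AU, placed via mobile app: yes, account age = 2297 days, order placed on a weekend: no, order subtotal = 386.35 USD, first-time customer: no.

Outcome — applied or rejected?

Applied

Atomic conditions:
  NOT order placed on a weekend: no → true
  email verified: no → false
  primary category ∈ {apparel, electronics, grocery, home}: home is in the set → true
  loyalty tier = gold: bronze == gold is false
  loyalty tier ∈ {bronze, none, silver}: bronze is in the set → true
  order subtotal ≥ 408.54 USD: 386.35 ≥ 408.54 is false
  first-time customer: no → false
  account age > 845 days: 2297 > 845 is true
  ship-to country = UK: AU == UK is false
  NOT placed via mobile app: yes → false
  NOT contains a gift card: yes → false
  item count ≤ 15: 9 ≤ 15 is true
  prior uses of this code ≥ 3: 3 ≥ 3 is true
Combine:
[1.1] exactly-one(true, false) = true
[1.2.2.1] false AND true = false
[1.2.2] NOT false = true
[1.2] true AND true = true
[1] true AND true = true
[2.1.1] false → false (antecedent false ⇒ implication holds) = true
[2.1.2.1] exactly-one(true, false) = true
[2.1.2] NOT true = false
[2.1] true AND false = false
[2] NOT false = true
[3.4] true OR true = true
[3] false OR false OR false OR true = true
[root] true AND true AND true = true
Overall: true → applied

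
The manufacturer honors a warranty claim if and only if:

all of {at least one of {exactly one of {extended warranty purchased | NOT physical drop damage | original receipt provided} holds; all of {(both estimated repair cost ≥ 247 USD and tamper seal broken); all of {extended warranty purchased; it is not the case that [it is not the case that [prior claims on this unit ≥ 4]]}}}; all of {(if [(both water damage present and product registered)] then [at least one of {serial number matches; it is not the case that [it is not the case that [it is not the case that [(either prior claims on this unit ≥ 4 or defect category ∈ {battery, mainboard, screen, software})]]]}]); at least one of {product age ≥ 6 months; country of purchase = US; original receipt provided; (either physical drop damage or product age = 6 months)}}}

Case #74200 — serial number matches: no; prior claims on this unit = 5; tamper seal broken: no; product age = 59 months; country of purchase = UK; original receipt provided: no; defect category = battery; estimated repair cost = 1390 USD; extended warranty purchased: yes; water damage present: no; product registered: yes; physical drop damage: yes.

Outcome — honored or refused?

Honored

Atomic conditions:
  extended warranty purchased: yes → true
  NOT physical drop damage: yes → false
  original receipt provided: no → false
  estimated repair cost ≥ 247 USD: 1390 ≥ 247 is true
  tamper seal broken: no → false
  prior claims on this unit ≥ 4: 5 ≥ 4 is true
  water damage present: no → false
  product registered: yes → true
  serial number matches: no → false
  defect category ∈ {battery, mainboard, screen, software}: battery is in the set → true
  product age ≥ 6 months: 59 ≥ 6 is true
  country of purchase = US: UK == US is false
  physical drop damage: yes → true
  product age = 6 months: 59 == 6 is false
Combine:
[1.1] exactly-one(true, false, false) = true
[1.2.1] true AND false = false
[1.2.2.2.1] NOT true = false
[1.2.2.2] NOT false = true
[1.2.2] true AND true = true
[1.2] false AND true = false
[1] true OR false = true
[2.1.1] false AND true = false
[2.1.2.2.1.1.1] true OR true = true
[2.1.2.2.1.1] NOT true = false
[2.1.2.2.1] NOT false = true
[2.1.2.2] NOT true = false
[2.1.2] false OR false = false
[2.1] false → false (antecedent false ⇒ implication holds) = true
[2.2.4] true OR false = true
[2.2] true OR false OR false OR true = true
[2] true AND true = true
[root] true AND true = true
Overall: true → honored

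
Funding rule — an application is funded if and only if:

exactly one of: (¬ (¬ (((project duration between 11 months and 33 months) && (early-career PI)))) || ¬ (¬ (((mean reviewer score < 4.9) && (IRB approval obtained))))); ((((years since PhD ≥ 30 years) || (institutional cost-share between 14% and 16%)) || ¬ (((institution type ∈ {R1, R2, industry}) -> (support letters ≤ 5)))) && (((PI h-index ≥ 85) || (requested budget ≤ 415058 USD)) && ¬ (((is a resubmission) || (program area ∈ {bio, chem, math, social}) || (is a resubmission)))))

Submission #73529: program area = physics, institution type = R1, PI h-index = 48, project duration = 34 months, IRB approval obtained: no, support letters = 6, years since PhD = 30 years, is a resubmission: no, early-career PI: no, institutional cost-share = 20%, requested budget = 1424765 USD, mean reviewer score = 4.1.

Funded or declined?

Atomic conditions:
  project duration between 11 months and 33 months: 34 in [11, 33] is false
  early-career PI: no → false
  mean reviewer score < 4.9: 4.1 < 4.9 is true
  IRB approval obtained: no → false
  years since PhD ≥ 30 years: 30 ≥ 30 is true
  institutional cost-share between 14% and 16%: 20 in [14, 16] is false
  institution type ∈ {R1, R2, industry}: R1 is in the set → true
  support letters ≤ 5: 6 ≤ 5 is false
  PI h-index ≥ 85: 48 ≥ 85 is false
  requested budget ≤ 415058 USD: 1424765 ≤ 415058 is false
  is a resubmission: no → false
  program area ∈ {bio, chem, math, social}: physics is not in the set → false
Combine:
[1.1.1.1] false AND false = false
[1.1.1] NOT false = true
[1.1] NOT true = false
[1.2.1.1] true AND false = false
[1.2.1] NOT false = true
[1.2] NOT true = false
[1] false OR false = false
[2.1.1] true OR false = true
[2.1.2.1] true → false = false
[2.1.2] NOT false = true
[2.1] true OR true = true
[2.2.1] false OR false = false
[2.2.2.1] false OR false OR false = false
[2.2.2] NOT false = true
[2.2] false AND true = false
[2] true AND false = false
[root] exactly-one(false, false) = false
Overall: false → declined

Declined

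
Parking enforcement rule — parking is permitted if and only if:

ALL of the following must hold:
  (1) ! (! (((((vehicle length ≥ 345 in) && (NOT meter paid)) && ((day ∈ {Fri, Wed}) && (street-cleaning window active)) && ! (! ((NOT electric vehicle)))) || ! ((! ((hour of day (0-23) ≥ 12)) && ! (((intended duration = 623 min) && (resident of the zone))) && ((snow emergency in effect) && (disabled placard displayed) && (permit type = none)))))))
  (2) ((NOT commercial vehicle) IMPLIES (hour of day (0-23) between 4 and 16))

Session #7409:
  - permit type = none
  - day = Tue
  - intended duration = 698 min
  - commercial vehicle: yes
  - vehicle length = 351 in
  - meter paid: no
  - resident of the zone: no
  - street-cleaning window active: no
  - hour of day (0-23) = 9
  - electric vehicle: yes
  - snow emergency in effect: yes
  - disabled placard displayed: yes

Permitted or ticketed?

Ticketed

Atomic conditions:
  vehicle length ≥ 345 in: 351 ≥ 345 is true
  NOT meter paid: no → true
  day ∈ {Fri, Wed}: Tue is not in the set → false
  street-cleaning window active: no → false
  NOT electric vehicle: yes → false
  hour of day (0-23) ≥ 12: 9 ≥ 12 is false
  intended duration = 623 min: 698 == 623 is false
  resident of the zone: no → false
  snow emergency in effect: yes → true
  disabled placard displayed: yes → true
  permit type = none: none == none is true
  NOT commercial vehicle: yes → false
  hour of day (0-23) between 4 and 16: 9 in [4, 16] is true
Combine:
[1.1.1.1.1] true AND true = true
[1.1.1.1.2] false AND false = false
[1.1.1.1.3.1] NOT false = true
[1.1.1.1.3] NOT true = false
[1.1.1.1] true AND false AND false = false
[1.1.1.2.1.1] NOT false = true
[1.1.1.2.1.2.1] false AND false = false
[1.1.1.2.1.2] NOT false = true
[1.1.1.2.1.3] true AND true AND true = true
[1.1.1.2.1] true AND true AND true = true
[1.1.1.2] NOT true = false
[1.1.1] false OR false = false
[1.1] NOT false = true
[1] NOT true = false
[2] false → true (antecedent false ⇒ implication holds) = true
[root] false AND true = false
Overall: false → ticketed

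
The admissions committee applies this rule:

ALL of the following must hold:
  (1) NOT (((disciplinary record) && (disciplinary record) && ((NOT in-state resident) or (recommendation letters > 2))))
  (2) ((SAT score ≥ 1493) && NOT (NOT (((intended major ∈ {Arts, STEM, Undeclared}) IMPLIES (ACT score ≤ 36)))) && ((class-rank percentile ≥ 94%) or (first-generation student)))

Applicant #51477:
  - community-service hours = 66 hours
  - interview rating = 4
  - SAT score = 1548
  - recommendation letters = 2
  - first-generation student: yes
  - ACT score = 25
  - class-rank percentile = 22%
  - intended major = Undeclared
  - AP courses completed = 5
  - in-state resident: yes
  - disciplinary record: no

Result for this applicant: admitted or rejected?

Atomic conditions:
  disciplinary record: no → false
  NOT in-state resident: yes → false
  recommendation letters > 2: 2 > 2 is false
  SAT score ≥ 1493: 1548 ≥ 1493 is true
  intended major ∈ {Arts, STEM, Undeclared}: Undeclared is in the set → true
  ACT score ≤ 36: 25 ≤ 36 is true
  class-rank percentile ≥ 94%: 22 ≥ 94 is false
  first-generation student: yes → true
Combine:
[1.1.3] false OR false = false
[1.1] false AND false AND false = false
[1] NOT false = true
[2.2.1.1] true → true = true
[2.2.1] NOT true = false
[2.2] NOT false = true
[2.3] false OR true = true
[2] true AND true AND true = true
[root] true AND true = true
Overall: true → admitted

Admitted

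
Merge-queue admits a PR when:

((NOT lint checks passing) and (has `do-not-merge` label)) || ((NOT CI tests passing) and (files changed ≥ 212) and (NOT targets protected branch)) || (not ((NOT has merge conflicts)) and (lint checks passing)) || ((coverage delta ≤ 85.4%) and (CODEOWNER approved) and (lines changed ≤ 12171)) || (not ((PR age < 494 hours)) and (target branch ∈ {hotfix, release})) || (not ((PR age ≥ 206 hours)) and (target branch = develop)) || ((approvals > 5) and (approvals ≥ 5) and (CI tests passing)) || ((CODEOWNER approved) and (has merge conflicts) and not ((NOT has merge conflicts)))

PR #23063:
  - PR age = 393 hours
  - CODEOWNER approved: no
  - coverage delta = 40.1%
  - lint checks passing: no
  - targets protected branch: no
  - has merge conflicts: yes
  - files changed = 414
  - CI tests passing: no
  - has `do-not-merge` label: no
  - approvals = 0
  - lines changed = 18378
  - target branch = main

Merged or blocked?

Merged

Atomic conditions:
  NOT lint checks passing: no → true
  has `do-not-merge` label: no → false
  NOT CI tests passing: no → true
  files changed ≥ 212: 414 ≥ 212 is true
  NOT targets protected branch: no → true
  NOT has merge conflicts: yes → false
  lint checks passing: no → false
  coverage delta ≤ 85.4%: 40.1 ≤ 85.4 is true
  CODEOWNER approved: no → false
  lines changed ≤ 12171: 18378 ≤ 12171 is false
  PR age < 494 hours: 393 < 494 is true
  target branch ∈ {hotfix, release}: main is not in the set → false
  PR age ≥ 206 hours: 393 ≥ 206 is true
  target branch = develop: main == develop is false
  approvals > 5: 0 > 5 is false
  approvals ≥ 5: 0 ≥ 5 is false
  CI tests passing: no → false
  has merge conflicts: yes → true
Combine:
[1] true AND false = false
[2] true AND true AND true = true
[3.1] NOT false = true
[3] true AND false = false
[4] true AND false AND false = false
[5.1] NOT true = false
[5] false AND false = false
[6.1] NOT true = false
[6] false AND false = false
[7] false AND false AND false = false
[8.3] NOT false = true
[8] false AND true AND true = false
[root] false OR true OR false OR false OR false OR false OR false OR false = true
Overall: true → merged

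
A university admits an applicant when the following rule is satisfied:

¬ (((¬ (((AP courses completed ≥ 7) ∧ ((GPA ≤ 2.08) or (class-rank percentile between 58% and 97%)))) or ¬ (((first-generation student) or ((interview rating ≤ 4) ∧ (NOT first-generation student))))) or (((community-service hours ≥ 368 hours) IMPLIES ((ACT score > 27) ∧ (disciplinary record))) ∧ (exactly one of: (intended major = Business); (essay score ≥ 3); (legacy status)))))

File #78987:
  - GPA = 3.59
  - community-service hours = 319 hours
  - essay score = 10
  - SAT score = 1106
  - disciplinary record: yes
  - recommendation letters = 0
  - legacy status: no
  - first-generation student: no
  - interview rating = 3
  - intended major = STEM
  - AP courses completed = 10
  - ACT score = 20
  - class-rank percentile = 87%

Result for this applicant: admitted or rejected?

Rejected

Atomic conditions:
  AP courses completed ≥ 7: 10 ≥ 7 is true
  GPA ≤ 2.08: 3.59 ≤ 2.08 is false
  class-rank percentile between 58% and 97%: 87 in [58, 97] is true
  first-generation student: no → false
  interview rating ≤ 4: 3 ≤ 4 is true
  NOT first-generation student: no → true
  community-service hours ≥ 368 hours: 319 ≥ 368 is false
  ACT score > 27: 20 > 27 is false
  disciplinary record: yes → true
  intended major = Business: STEM == Business is false
  essay score ≥ 3: 10 ≥ 3 is true
  legacy status: no → false
Combine:
[1.1.1.1.2] false OR true = true
[1.1.1.1] true AND true = true
[1.1.1] NOT true = false
[1.1.2.1.2] true AND true = true
[1.1.2.1] false OR true = true
[1.1.2] NOT true = false
[1.1] false OR false = false
[1.2.1.2] false AND true = false
[1.2.1] false → false (antecedent false ⇒ implication holds) = true
[1.2.2] exactly-one(false, true, false) = true
[1.2] true AND true = true
[1] false OR true = true
[root] NOT true = false
Overall: false → rejected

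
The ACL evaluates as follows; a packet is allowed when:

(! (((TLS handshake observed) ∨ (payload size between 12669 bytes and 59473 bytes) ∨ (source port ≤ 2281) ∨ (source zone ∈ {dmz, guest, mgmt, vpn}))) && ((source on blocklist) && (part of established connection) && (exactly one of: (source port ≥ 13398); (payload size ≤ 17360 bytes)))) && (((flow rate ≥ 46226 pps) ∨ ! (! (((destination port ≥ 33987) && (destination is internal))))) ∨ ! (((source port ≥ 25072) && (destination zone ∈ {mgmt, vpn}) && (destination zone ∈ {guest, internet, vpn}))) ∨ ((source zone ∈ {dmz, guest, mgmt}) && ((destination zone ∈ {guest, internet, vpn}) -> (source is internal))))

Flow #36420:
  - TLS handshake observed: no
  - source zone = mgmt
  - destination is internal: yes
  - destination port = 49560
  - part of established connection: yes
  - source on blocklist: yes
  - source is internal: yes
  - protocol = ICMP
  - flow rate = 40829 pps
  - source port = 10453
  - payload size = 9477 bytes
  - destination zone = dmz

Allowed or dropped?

Atomic conditions:
  TLS handshake observed: no → false
  payload size between 12669 bytes and 59473 bytes: 9477 in [12669, 59473] is false
  source port ≤ 2281: 10453 ≤ 2281 is false
  source zone ∈ {dmz, guest, mgmt, vpn}: mgmt is in the set → true
  source on blocklist: yes → true
  part of established connection: yes → true
  source port ≥ 13398: 10453 ≥ 13398 is false
  payload size ≤ 17360 bytes: 9477 ≤ 17360 is true
  flow rate ≥ 46226 pps: 40829 ≥ 46226 is false
  destination port ≥ 33987: 49560 ≥ 33987 is true
  destination is internal: yes → true
  source port ≥ 25072: 10453 ≥ 25072 is false
  destination zone ∈ {mgmt, vpn}: dmz is not in the set → false
  destination zone ∈ {guest, internet, vpn}: dmz is not in the set → false
  source zone ∈ {dmz, guest, mgmt}: mgmt is in the set → true
  source is internal: yes → true
Combine:
[1.1.1] false OR false OR false OR true = true
[1.1] NOT true = false
[1.2.3] exactly-one(false, true) = true
[1.2] true AND true AND true = true
[1] false AND true = false
[2.1.2.1.1] true AND true = true
[2.1.2.1] NOT true = false
[2.1.2] NOT false = true
[2.1] false OR true = true
[2.2.1] false AND false AND false = false
[2.2] NOT false = true
[2.3.2] false → true (antecedent false ⇒ implication holds) = true
[2.3] true AND true = true
[2] true OR true OR true = true
[root] false AND true = false
Overall: false → dropped

Dropped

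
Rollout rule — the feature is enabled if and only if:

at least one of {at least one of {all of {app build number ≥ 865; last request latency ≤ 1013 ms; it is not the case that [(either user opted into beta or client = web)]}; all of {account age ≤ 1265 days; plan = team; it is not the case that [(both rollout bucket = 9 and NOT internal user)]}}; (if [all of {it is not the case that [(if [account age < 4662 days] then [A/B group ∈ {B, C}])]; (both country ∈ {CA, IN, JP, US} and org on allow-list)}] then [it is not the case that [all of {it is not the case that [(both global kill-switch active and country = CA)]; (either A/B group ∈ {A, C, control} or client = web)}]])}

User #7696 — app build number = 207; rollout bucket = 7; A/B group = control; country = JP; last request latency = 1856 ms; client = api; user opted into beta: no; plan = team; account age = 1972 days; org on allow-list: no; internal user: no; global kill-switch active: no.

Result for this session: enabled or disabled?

Atomic conditions:
  app build number ≥ 865: 207 ≥ 865 is false
  last request latency ≤ 1013 ms: 1856 ≤ 1013 is false
  user opted into beta: no → false
  client = web: api == web is false
  account age ≤ 1265 days: 1972 ≤ 1265 is false
  plan = team: team == team is true
  rollout bucket = 9: 7 == 9 is false
  NOT internal user: no → true
  account age < 4662 days: 1972 < 4662 is true
  A/B group ∈ {B, C}: control is not in the set → false
  country ∈ {CA, IN, JP, US}: JP is in the set → true
  org on allow-list: no → false
  global kill-switch active: no → false
  country = CA: JP == CA is false
  A/B group ∈ {A, C, control}: control is in the set → true
Combine:
[1.1.3.1] false OR false = false
[1.1.3] NOT false = true
[1.1] false AND false AND true = false
[1.2.3.1] false AND true = false
[1.2.3] NOT false = true
[1.2] false AND true AND true = false
[1] false OR false = false
[2.1.1.1] true → false = false
[2.1.1] NOT false = true
[2.1.2] true AND false = false
[2.1] true AND false = false
[2.2.1.1.1] false AND false = false
[2.2.1.1] NOT false = true
[2.2.1.2] true OR false = true
[2.2.1] true AND true = true
[2.2] NOT true = false
[2] false → false (antecedent false ⇒ implication holds) = true
[root] false OR true = true
Overall: true → enabled

Enabled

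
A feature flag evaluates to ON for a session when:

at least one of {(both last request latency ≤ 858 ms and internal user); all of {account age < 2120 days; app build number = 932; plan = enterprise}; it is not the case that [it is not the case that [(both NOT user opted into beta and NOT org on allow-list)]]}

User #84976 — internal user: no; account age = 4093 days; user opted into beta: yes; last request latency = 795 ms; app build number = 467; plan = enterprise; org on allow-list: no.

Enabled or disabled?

Disabled

Atomic conditions:
  last request latency ≤ 858 ms: 795 ≤ 858 is true
  internal user: no → false
  account age < 2120 days: 4093 < 2120 is false
  app build number = 932: 467 == 932 is false
  plan = enterprise: enterprise == enterprise is true
  NOT user opted into beta: yes → false
  NOT org on allow-list: no → true
Combine:
[1] true AND false = false
[2] false AND false AND true = false
[3.1.1] false AND true = false
[3.1] NOT false = true
[3] NOT true = false
[root] false OR false OR false = false
Overall: false → disabled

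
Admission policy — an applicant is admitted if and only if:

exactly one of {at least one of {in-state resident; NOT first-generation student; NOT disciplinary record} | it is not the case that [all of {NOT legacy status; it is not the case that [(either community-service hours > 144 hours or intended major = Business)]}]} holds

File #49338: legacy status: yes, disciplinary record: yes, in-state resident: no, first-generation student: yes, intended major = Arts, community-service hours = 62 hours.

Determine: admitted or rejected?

Atomic conditions:
  in-state resident: no → false
  NOT first-generation student: yes → false
  NOT disciplinary record: yes → false
  NOT legacy status: yes → false
  community-service hours > 144 hours: 62 > 144 is false
  intended major = Business: Arts == Business is false
Combine:
[1] false OR false OR false = false
[2.1.2.1] false OR false = false
[2.1.2] NOT false = true
[2.1] false AND true = false
[2] NOT false = true
[root] exactly-one(false, true) = true
Overall: true → admitted

Admitted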